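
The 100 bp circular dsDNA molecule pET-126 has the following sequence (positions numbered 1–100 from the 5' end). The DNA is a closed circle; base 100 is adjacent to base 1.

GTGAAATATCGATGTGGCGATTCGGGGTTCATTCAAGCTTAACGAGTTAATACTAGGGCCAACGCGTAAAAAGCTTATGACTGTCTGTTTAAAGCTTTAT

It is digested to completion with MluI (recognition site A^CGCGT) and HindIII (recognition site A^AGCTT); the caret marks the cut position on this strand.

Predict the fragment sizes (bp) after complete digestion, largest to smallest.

The MluI site (ACGCGT) starts at position 62.
MluI cuts after the first base of each site, so after position 62.
HindIII sites (AAGCTT) start at positions 35, 71, 92.
HindIII cuts after the first base of each site, so after positions 35, 71, 92.
Combined cut positions: 35, 62, 71, 92.
Circular molecule, 4 cuts → 4 fragments:
  36–62 → 27 bp
  63–71 → 9 bp
  72–92 → 21 bp
  93–100 then 1–35 → 8 + 35 = 43 bp
Sorted largest to smallest: 43, 27, 21, 9 bp.

43, 27, 21, 9 bp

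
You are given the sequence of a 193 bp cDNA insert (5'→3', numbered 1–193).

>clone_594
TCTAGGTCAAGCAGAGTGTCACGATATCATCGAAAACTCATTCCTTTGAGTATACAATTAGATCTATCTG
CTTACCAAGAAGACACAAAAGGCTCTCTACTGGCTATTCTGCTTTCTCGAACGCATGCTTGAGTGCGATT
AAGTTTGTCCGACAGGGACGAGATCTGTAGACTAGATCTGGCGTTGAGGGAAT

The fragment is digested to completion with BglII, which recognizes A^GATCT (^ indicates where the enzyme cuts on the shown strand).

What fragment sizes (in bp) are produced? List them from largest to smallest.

BglII sites (AGATCT) start at positions 60, 161, 174.
BglII cuts after the first base of each site, so after positions 60, 161, 174.
Linear molecule, 3 cuts → 4 fragments:
  1–60 → 60 bp
  61–161 → 101 bp
  162–174 → 13 bp
  175–193 → 19 bp
Sorted largest to smallest: 101, 60, 19, 13 bp.

101, 60, 19, 13 bp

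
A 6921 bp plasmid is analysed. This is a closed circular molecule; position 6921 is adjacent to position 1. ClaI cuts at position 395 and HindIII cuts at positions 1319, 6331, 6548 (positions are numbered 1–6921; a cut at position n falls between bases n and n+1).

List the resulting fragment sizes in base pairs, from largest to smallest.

5012, 924, 768, 217 bp

Combined cut positions (sorted): 395, 1319, 6331, 6548.
Circular molecule, 4 cuts → 4 fragments:
  1319 − 395 = 924 bp
  6331 − 1319 = 5012 bp
  6548 − 6331 = 217 bp
  wrap: 6921 − 6548 + 395 = 768 bp
Sorted largest to smallest: 5012, 924, 768, 217 bp.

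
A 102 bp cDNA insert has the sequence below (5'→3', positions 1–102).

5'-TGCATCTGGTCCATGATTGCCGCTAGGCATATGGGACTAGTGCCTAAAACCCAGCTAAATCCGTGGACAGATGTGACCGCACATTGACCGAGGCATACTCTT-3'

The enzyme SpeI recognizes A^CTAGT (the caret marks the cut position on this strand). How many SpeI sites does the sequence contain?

1

ACTAGT occurs starting at position 36.
SpeI cuts at 1 site.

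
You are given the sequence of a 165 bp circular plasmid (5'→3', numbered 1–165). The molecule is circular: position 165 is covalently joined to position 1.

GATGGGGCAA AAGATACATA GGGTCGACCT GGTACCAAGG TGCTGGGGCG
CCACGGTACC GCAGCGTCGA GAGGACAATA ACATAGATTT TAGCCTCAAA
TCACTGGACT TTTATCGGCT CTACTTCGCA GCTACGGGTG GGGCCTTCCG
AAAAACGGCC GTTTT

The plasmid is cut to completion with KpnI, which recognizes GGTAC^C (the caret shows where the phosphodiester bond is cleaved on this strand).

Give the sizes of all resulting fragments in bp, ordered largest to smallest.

141, 24 bp

KpnI sites (GGTACC) start at positions 31, 55.
KpnI cuts after base 5 of each site (before the last base), so after positions 35, 59.
Circular molecule, 2 cuts → 2 fragments:
  36–59 → 24 bp
  60–165 then 1–35 → 106 + 35 = 141 bp
Sorted largest to smallest: 141, 24 bp.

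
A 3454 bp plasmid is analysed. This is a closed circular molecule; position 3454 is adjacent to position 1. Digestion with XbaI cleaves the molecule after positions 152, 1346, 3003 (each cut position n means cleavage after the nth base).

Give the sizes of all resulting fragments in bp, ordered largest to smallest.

1657, 1194, 603 bp

Circular molecule, 3 cuts → 3 fragments:
  1346 − 152 = 1194 bp
  3003 − 1346 = 1657 bp
  wrap: 3454 − 3003 + 152 = 603 bp
Sorted largest to smallest: 1657, 1194, 603 bp.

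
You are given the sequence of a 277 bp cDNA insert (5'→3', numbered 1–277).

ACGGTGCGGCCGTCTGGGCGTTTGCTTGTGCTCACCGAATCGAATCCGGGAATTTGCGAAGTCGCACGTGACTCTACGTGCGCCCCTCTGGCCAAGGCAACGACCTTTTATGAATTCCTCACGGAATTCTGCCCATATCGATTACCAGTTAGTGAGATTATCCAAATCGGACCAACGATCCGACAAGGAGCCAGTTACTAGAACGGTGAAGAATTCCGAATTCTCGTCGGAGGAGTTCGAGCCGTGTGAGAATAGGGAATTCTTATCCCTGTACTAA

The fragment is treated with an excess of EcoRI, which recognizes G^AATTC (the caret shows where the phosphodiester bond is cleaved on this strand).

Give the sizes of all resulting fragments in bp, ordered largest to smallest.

112, 87, 39, 20, 12, 7 bp

EcoRI sites (GAATTC) start at positions 112, 124, 211, 218, 257.
EcoRI cuts after the first base of each site, so after positions 112, 124, 211, 218, 257.
Linear molecule, 5 cuts → 6 fragments:
  1–112 → 112 bp
  113–124 → 12 bp
  125–211 → 87 bp
  212–218 → 7 bp
  219–257 → 39 bp
  258–277 → 20 bp
Sorted largest to smallest: 112, 87, 39, 20, 12, 7 bp.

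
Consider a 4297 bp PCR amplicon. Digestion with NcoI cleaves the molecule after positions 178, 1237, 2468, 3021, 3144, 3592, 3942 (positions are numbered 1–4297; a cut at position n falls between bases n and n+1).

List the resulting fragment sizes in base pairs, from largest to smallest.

1231, 1059, 553, 448, 355, 350, 178, 123 bp

Linear molecule, 7 cuts → 8 fragments:
  178 − 0 = 178 bp
  1237 − 178 = 1059 bp
  2468 − 1237 = 1231 bp
  3021 − 2468 = 553 bp
  3144 − 3021 = 123 bp
  3592 − 3144 = 448 bp
  3942 − 3592 = 350 bp
  4297 − 3942 = 355 bp
Sorted largest to smallest: 1231, 1059, 553, 448, 355, 350, 178, 123 bp.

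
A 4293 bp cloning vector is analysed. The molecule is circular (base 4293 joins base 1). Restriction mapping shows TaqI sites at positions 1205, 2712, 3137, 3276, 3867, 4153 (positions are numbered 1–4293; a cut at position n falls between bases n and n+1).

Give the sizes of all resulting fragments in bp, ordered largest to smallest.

1507, 1345, 591, 425, 286, 139 bp

Circular molecule, 6 cuts → 6 fragments:
  2712 − 1205 = 1507 bp
  3137 − 2712 = 425 bp
  3276 − 3137 = 139 bp
  3867 − 3276 = 591 bp
  4153 − 3867 = 286 bp
  wrap: 4293 − 4153 + 1205 = 1345 bp
Sorted largest to smallest: 1507, 1345, 591, 425, 286, 139 bp.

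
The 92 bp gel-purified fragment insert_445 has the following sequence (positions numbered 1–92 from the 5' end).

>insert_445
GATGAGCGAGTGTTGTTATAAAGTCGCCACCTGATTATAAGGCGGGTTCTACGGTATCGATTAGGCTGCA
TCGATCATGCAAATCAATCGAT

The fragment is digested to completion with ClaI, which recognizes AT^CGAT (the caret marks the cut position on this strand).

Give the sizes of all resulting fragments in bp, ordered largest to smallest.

ClaI sites (ATCGAT) start at positions 56, 70, 87.
ClaI cuts after base 2 of each site, so after positions 57, 71, 88.
Linear molecule, 3 cuts → 4 fragments:
  1–57 → 57 bp
  58–71 → 14 bp
  72–88 → 17 bp
  89–92 → 4 bp
Sorted largest to smallest: 57, 17, 14, 4 bp.

57, 17, 14, 4 bp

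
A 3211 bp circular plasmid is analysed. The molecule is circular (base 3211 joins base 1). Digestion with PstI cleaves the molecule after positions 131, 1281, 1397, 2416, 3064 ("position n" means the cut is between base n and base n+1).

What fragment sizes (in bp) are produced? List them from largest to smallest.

1150, 1019, 648, 278, 116 bp

Circular molecule, 5 cuts → 5 fragments:
  1281 − 131 = 1150 bp
  1397 − 1281 = 116 bp
  2416 − 1397 = 1019 bp
  3064 − 2416 = 648 bp
  wrap: 3211 − 3064 + 131 = 278 bp
Sorted largest to smallest: 1150, 1019, 648, 278, 116 bp.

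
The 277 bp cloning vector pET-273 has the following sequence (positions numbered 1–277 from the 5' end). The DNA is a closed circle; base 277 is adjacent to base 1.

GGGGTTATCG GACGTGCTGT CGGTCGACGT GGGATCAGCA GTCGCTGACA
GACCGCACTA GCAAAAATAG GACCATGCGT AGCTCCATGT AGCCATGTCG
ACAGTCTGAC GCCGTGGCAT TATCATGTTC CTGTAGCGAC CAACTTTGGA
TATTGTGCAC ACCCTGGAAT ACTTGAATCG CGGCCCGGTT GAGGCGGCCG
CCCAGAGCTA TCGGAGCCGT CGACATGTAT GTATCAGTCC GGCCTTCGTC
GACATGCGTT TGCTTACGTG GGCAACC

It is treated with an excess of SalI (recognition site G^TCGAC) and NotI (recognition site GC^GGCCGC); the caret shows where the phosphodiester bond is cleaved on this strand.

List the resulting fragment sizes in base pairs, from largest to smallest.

98, 74, 52, 29, 24 bp

SalI sites (GTCGAC) start at positions 23, 97, 219, 248.
SalI cuts after the first base of each site, so after positions 23, 97, 219, 248.
The NotI site (GCGGCCGC) starts at position 194.
NotI cuts after base 2 of each site, so after position 195.
Combined cut positions: 23, 97, 195, 219, 248.
Circular molecule, 5 cuts → 5 fragments:
  24–97 → 74 bp
  98–195 → 98 bp
  196–219 → 24 bp
  220–248 → 29 bp
  249–277 then 1–23 → 29 + 23 = 52 bp
Sorted largest to smallest: 98, 74, 52, 29, 24 bp.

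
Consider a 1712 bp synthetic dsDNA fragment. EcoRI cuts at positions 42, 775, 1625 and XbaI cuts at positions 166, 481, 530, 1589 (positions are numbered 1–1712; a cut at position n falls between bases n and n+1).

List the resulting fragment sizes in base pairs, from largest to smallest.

814, 315, 245, 124, 87, 49, 42, 36 bp

Combined cut positions (sorted): 42, 166, 481, 530, 775, 1589, 1625.
Linear molecule, 7 cuts → 8 fragments:
  42 − 0 = 42 bp
  166 − 42 = 124 bp
  481 − 166 = 315 bp
  530 − 481 = 49 bp
  775 − 530 = 245 bp
  1589 − 775 = 814 bp
  1625 − 1589 = 36 bp
  1712 − 1625 = 87 bp
Sorted largest to smallest: 814, 315, 245, 124, 87, 49, 42, 36 bp.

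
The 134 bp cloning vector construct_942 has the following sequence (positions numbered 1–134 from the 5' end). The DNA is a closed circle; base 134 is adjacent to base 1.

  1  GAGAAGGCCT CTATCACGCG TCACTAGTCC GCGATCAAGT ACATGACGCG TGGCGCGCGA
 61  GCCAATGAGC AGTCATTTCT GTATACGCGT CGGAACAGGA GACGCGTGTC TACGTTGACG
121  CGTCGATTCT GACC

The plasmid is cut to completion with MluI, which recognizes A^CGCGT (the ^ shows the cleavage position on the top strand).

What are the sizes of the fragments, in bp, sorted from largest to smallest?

MluI sites (ACGCGT) start at positions 16, 46, 85, 102, 118.
MluI cuts after the first base of each site, so after positions 16, 46, 85, 102, 118.
Circular molecule, 5 cuts → 5 fragments:
  17–46 → 30 bp
  47–85 → 39 bp
  86–102 → 17 bp
  103–118 → 16 bp
  119–134 then 1–16 → 16 + 16 = 32 bp
Sorted largest to smallest: 39, 32, 30, 17, 16 bp.

39, 32, 30, 17, 16 bp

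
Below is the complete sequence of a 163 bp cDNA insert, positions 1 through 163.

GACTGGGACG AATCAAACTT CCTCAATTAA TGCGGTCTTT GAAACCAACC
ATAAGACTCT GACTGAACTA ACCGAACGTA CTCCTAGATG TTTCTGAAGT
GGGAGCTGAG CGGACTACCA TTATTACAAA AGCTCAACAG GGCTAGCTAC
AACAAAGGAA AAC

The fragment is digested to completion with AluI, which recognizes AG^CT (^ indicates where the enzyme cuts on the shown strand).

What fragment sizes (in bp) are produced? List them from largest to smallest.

105, 27, 17, 14 bp

AluI sites (AGCT) start at positions 104, 131, 145.
AluI cuts after base 2 of each site, so after positions 105, 132, 146.
Linear molecule, 3 cuts → 4 fragments:
  1–105 → 105 bp
  106–132 → 27 bp
  133–146 → 14 bp
  147–163 → 17 bp
Sorted largest to smallest: 105, 27, 17, 14 bp.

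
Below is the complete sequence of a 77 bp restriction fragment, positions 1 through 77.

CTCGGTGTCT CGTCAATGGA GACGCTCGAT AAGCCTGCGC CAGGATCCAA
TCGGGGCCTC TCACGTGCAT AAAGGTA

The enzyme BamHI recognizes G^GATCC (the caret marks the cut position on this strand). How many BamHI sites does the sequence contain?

1

GGATCC occurs starting at position 43.
BamHI cuts at 1 site.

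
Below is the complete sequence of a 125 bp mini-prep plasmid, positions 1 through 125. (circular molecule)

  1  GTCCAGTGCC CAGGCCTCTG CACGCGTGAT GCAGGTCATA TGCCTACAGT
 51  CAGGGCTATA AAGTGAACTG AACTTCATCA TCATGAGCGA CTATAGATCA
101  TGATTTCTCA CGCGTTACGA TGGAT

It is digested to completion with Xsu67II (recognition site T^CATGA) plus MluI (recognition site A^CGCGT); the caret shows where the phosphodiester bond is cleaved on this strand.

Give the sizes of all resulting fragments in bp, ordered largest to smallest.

59, 37, 17, 12 bp

Xsu67II sites (TCATGA) start at positions 81, 98.
Xsu67II cuts after the first base of each site, so after positions 81, 98.
MluI sites (ACGCGT) start at positions 22, 110.
MluI cuts after the first base of each site, so after positions 22, 110.
Combined cut positions: 22, 81, 98, 110.
Circular molecule, 4 cuts → 4 fragments:
  23–81 → 59 bp
  82–98 → 17 bp
  99–110 → 12 bp
  111–125 then 1–22 → 15 + 22 = 37 bp
Sorted largest to smallest: 59, 37, 17, 12 bp.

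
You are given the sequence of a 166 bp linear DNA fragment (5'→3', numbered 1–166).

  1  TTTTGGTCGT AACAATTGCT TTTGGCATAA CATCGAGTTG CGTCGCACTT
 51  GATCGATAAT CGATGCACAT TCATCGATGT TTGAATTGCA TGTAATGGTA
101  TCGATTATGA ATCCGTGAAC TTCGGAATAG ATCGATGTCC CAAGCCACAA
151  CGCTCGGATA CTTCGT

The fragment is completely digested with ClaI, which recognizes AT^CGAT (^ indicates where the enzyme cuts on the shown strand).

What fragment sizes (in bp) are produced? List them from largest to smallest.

53, 34, 31, 27, 14, 7 bp

ClaI sites (ATCGAT) start at positions 52, 59, 73, 100, 131.
ClaI cuts after base 2 of each site, so after positions 53, 60, 74, 101, 132.
Linear molecule, 5 cuts → 6 fragments:
  1–53 → 53 bp
  54–60 → 7 bp
  61–74 → 14 bp
  75–101 → 27 bp
  102–132 → 31 bp
  133–166 → 34 bp
Sorted largest to smallest: 53, 34, 31, 27, 14, 7 bp.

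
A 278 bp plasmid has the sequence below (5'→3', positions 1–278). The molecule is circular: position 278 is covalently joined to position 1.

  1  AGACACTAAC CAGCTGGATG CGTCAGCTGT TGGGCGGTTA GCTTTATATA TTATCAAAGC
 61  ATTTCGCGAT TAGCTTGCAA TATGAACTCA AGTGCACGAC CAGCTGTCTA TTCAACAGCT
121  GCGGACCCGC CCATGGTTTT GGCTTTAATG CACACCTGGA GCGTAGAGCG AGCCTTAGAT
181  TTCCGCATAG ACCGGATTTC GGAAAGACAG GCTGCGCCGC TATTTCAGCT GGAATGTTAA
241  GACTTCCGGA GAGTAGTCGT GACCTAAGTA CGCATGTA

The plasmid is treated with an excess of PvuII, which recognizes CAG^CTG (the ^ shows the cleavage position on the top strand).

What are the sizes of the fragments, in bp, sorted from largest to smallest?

PvuII sites (CAGCTG) start at positions 11, 24, 101, 116, 226.
PvuII cuts after base 3 of each site, so after positions 13, 26, 103, 118, 228.
Circular molecule, 5 cuts → 5 fragments:
  14–26 → 13 bp
  27–103 → 77 bp
  104–118 → 15 bp
  119–228 → 110 bp
  229–278 then 1–13 → 50 + 13 = 63 bp
Sorted largest to smallest: 110, 77, 63, 15, 13 bp.

110, 77, 63, 15, 13 bp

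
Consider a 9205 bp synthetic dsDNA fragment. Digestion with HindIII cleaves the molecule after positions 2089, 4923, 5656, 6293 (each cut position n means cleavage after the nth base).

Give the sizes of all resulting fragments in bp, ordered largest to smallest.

2912, 2834, 2089, 733, 637 bp

Linear molecule, 4 cuts → 5 fragments:
  2089 − 0 = 2089 bp
  4923 − 2089 = 2834 bp
  5656 − 4923 = 733 bp
  6293 − 5656 = 637 bp
  9205 − 6293 = 2912 bp
Sorted largest to smallest: 2912, 2834, 2089, 733, 637 bp.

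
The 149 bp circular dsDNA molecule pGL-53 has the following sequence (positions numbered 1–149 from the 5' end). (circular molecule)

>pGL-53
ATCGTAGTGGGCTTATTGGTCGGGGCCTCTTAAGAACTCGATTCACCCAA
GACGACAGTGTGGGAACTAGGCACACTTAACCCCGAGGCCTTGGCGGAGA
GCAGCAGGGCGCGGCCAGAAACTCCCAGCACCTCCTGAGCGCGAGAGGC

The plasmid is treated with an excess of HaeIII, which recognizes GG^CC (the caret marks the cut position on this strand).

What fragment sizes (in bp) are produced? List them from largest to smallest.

HaeIII sites (GGCC) start at positions 24, 87, 113.
HaeIII cuts after base 2 of each site, so after positions 25, 88, 114.
Circular molecule, 3 cuts → 3 fragments:
  26–88 → 63 bp
  89–114 → 26 bp
  115–149 then 1–25 → 35 + 25 = 60 bp
Sorted largest to smallest: 63, 60, 26 bp.

63, 60, 26 bp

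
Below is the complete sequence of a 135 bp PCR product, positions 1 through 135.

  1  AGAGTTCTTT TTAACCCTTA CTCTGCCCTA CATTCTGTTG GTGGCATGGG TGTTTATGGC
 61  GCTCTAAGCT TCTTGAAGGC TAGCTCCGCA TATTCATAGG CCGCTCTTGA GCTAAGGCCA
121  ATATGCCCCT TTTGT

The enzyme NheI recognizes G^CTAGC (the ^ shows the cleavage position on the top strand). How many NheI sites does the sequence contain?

GCTAGC occurs starting at position 79.
NheI cuts at 1 site.

1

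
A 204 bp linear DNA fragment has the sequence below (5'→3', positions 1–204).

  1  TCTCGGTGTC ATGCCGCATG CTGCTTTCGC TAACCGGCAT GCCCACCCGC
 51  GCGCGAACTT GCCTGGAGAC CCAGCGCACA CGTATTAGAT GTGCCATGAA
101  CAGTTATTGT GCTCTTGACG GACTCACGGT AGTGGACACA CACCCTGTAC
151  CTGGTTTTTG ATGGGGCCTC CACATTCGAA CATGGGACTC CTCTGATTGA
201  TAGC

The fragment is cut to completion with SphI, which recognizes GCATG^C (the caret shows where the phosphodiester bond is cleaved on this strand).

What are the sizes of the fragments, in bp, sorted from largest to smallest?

SphI sites (GCATGC) start at positions 16, 37.
SphI cuts after base 5 of each site (before the last base), so after positions 20, 41.
Linear molecule, 2 cuts → 3 fragments:
  1–20 → 20 bp
  21–41 → 21 bp
  42–204 → 163 bp
Sorted largest to smallest: 163, 21, 20 bp.

163, 21, 20 bp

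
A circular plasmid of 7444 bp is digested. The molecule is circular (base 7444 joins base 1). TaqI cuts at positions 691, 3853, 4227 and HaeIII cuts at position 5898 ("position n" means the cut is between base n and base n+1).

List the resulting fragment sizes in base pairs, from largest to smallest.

3162, 2237, 1671, 374 bp

Combined cut positions (sorted): 691, 3853, 4227, 5898.
Circular molecule, 4 cuts → 4 fragments:
  3853 − 691 = 3162 bp
  4227 − 3853 = 374 bp
  5898 − 4227 = 1671 bp
  wrap: 7444 − 5898 + 691 = 2237 bp
Sorted largest to smallest: 3162, 2237, 1671, 374 bp.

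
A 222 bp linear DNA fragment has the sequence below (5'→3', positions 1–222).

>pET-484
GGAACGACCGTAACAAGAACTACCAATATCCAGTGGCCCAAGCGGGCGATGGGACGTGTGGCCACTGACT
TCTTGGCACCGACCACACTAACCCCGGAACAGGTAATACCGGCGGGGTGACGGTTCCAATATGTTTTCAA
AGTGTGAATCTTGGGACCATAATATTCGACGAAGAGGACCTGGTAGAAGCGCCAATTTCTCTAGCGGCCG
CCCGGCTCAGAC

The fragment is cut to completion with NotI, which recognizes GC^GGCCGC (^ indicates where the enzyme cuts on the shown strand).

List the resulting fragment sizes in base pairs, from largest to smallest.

The NotI site (GCGGCCGC) starts at position 204.
NotI cuts after base 2 of each site, so after position 205.
Linear molecule, 1 cut → 2 fragments:
  1–205 → 205 bp
  206–222 → 17 bp
Sorted largest to smallest: 205, 17 bp.

205, 17 bp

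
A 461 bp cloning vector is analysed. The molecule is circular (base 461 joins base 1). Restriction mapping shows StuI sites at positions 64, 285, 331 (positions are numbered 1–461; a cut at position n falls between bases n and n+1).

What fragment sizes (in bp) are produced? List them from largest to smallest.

Circular molecule, 3 cuts → 3 fragments:
  285 − 64 = 221 bp
  331 − 285 = 46 bp
  wrap: 461 − 331 + 64 = 194 bp
Sorted largest to smallest: 221, 194, 46 bp.

221, 194, 46 bp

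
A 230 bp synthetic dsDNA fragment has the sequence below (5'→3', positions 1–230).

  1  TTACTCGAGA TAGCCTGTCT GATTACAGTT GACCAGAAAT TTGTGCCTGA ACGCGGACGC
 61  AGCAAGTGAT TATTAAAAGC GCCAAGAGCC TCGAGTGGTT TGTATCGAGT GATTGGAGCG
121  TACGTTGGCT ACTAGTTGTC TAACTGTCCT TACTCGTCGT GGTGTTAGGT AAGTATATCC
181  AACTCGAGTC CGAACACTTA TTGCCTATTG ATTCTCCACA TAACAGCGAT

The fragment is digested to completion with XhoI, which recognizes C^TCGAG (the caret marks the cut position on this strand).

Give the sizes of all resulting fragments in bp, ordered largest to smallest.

XhoI sites (CTCGAG) start at positions 4, 90, 183.
XhoI cuts after the first base of each site, so after positions 4, 90, 183.
Linear molecule, 3 cuts → 4 fragments:
  1–4 → 4 bp
  5–90 → 86 bp
  91–183 → 93 bp
  184–230 → 47 bp
Sorted largest to smallest: 93, 86, 47, 4 bp.

93, 86, 47, 4 bp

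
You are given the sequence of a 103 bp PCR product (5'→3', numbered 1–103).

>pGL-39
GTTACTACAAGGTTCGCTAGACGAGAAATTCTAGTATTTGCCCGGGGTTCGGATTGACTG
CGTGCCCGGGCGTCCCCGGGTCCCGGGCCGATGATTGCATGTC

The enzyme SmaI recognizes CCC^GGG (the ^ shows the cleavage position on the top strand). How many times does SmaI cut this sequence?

4

CCCGGG occurs starting at positions 41, 65, 75, 82.
SmaI cuts at 4 sites.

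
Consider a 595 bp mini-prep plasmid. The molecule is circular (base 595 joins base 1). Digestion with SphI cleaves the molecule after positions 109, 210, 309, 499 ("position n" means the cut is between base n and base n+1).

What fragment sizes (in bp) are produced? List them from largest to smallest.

Circular molecule, 4 cuts → 4 fragments:
  210 − 109 = 101 bp
  309 − 210 = 99 bp
  499 − 309 = 190 bp
  wrap: 595 − 499 + 109 = 205 bp
Sorted largest to smallest: 205, 190, 101, 99 bp.

205, 190, 101, 99 bp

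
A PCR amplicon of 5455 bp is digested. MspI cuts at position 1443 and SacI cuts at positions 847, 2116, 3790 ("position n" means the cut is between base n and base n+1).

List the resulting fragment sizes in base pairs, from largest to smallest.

Combined cut positions (sorted): 847, 1443, 2116, 3790.
Linear molecule, 4 cuts → 5 fragments:
  847 − 0 = 847 bp
  1443 − 847 = 596 bp
  2116 − 1443 = 673 bp
  3790 − 2116 = 1674 bp
  5455 − 3790 = 1665 bp
Sorted largest to smallest: 1674, 1665, 847, 673, 596 bp.

1674, 1665, 847, 673, 596 bp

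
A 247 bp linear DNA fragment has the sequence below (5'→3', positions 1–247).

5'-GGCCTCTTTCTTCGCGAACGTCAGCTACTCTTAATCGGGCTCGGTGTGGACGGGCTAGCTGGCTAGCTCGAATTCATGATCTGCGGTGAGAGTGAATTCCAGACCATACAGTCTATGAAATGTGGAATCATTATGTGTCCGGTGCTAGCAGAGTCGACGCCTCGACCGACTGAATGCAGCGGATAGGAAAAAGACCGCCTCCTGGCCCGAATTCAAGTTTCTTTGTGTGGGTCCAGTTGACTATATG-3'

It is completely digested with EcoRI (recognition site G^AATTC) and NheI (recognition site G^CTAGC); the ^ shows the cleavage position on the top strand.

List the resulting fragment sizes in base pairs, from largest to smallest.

65, 54, 50, 38, 24, 8, 8 bp

EcoRI sites (GAATTC) start at positions 70, 94, 209.
EcoRI cuts after the first base of each site, so after positions 70, 94, 209.
NheI sites (GCTAGC) start at positions 54, 62, 144.
NheI cuts after the first base of each site, so after positions 54, 62, 144.
Combined cut positions: 54, 62, 70, 94, 144, 209.
Linear molecule, 6 cuts → 7 fragments:
  1–54 → 54 bp
  55–62 → 8 bp
  63–70 → 8 bp
  71–94 → 24 bp
  95–144 → 50 bp
  145–209 → 65 bp
  210–247 → 38 bp
Sorted largest to smallest: 65, 54, 50, 38, 24, 8, 8 bp.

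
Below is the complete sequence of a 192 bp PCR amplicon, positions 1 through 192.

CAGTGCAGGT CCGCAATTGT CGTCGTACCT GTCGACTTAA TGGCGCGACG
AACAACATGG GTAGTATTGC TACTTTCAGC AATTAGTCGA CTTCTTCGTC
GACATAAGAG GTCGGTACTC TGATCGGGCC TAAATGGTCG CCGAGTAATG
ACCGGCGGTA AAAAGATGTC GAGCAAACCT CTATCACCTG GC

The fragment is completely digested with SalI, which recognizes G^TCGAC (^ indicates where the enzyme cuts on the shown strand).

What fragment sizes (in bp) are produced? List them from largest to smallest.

SalI sites (GTCGAC) start at positions 31, 86, 98.
SalI cuts after the first base of each site, so after positions 31, 86, 98.
Linear molecule, 3 cuts → 4 fragments:
  1–31 → 31 bp
  32–86 → 55 bp
  87–98 → 12 bp
  99–192 → 94 bp
Sorted largest to smallest: 94, 55, 31, 12 bp.

94, 55, 31, 12 bp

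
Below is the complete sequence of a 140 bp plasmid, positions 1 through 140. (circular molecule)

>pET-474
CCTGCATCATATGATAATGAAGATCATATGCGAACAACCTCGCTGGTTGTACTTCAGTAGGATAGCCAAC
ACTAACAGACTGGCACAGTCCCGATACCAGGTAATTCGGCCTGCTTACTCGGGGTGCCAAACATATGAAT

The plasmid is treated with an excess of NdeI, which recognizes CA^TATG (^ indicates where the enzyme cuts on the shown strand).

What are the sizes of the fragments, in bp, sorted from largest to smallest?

NdeI sites (CATATG) start at positions 8, 25, 132.
NdeI cuts after base 2 of each site, so after positions 9, 26, 133.
Circular molecule, 3 cuts → 3 fragments:
  10–26 → 17 bp
  27–133 → 107 bp
  134–140 then 1–9 → 7 + 9 = 16 bp
Sorted largest to smallest: 107, 17, 16 bp.

107, 17, 16 bp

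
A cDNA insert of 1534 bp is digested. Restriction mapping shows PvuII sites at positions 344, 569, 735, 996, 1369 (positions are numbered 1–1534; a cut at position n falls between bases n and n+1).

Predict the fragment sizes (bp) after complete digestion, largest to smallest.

373, 344, 261, 225, 166, 165 bp

Linear molecule, 5 cuts → 6 fragments:
  344 − 0 = 344 bp
  569 − 344 = 225 bp
  735 − 569 = 166 bp
  996 − 735 = 261 bp
  1369 − 996 = 373 bp
  1534 − 1369 = 165 bp
Sorted largest to smallest: 373, 344, 261, 225, 166, 165 bp.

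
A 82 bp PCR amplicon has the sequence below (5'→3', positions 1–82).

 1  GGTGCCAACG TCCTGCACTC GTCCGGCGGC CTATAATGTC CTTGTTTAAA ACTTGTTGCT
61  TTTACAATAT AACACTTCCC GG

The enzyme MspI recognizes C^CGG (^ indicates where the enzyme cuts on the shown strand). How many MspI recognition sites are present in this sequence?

CCGG occurs starting at positions 23, 79.
MspI cuts at 2 sites.

2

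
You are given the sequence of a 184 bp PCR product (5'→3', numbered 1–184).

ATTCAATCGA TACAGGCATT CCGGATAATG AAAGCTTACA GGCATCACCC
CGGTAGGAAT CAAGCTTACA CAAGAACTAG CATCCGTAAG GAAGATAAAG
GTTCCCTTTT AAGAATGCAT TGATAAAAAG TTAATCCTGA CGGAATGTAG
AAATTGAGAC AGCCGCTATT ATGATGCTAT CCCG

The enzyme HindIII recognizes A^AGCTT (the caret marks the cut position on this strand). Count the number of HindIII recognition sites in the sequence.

AAGCTT occurs starting at positions 32, 62.
HindIII cuts at 2 sites.

2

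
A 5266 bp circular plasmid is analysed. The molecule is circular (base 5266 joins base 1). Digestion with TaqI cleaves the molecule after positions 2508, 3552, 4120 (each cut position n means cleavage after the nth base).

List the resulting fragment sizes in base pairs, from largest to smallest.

3654, 1044, 568 bp

Circular molecule, 3 cuts → 3 fragments:
  3552 − 2508 = 1044 bp
  4120 − 3552 = 568 bp
  wrap: 5266 − 4120 + 2508 = 3654 bp
Sorted largest to smallest: 3654, 1044, 568 bp.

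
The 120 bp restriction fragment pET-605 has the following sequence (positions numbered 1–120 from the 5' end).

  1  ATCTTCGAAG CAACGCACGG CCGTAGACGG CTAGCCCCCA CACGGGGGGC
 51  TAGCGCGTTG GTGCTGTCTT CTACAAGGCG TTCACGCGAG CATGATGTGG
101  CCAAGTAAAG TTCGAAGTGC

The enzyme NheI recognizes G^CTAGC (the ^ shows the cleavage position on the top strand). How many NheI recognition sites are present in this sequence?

GCTAGC occurs starting at positions 30, 49.
NheI cuts at 2 sites.

2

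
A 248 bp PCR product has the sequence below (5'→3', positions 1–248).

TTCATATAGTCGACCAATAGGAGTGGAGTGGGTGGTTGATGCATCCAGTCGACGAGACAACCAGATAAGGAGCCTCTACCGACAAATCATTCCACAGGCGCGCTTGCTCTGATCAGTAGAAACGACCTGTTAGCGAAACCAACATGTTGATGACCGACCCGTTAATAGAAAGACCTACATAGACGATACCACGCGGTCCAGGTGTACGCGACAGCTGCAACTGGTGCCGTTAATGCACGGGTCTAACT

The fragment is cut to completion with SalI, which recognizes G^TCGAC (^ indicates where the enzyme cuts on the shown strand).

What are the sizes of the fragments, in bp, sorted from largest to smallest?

200, 39, 9 bp

SalI sites (GTCGAC) start at positions 9, 48.
SalI cuts after the first base of each site, so after positions 9, 48.
Linear molecule, 2 cuts → 3 fragments:
  1–9 → 9 bp
  10–48 → 39 bp
  49–248 → 200 bp
Sorted largest to smallest: 200, 39, 9 bp.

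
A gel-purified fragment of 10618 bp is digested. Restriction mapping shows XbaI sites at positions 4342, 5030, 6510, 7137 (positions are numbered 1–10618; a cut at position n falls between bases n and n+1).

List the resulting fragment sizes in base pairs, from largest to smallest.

4342, 3481, 1480, 688, 627 bp

Linear molecule, 4 cuts → 5 fragments:
  4342 − 0 = 4342 bp
  5030 − 4342 = 688 bp
  6510 − 5030 = 1480 bp
  7137 − 6510 = 627 bp
  10618 − 7137 = 3481 bp
Sorted largest to smallest: 4342, 3481, 1480, 688, 627 bp.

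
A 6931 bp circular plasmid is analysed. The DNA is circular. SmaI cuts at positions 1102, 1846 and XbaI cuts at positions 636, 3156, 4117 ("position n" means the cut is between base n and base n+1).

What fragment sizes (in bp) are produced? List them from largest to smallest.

Combined cut positions (sorted): 636, 1102, 1846, 3156, 4117.
Circular molecule, 5 cuts → 5 fragments:
  1102 − 636 = 466 bp
  1846 − 1102 = 744 bp
  3156 − 1846 = 1310 bp
  4117 − 3156 = 961 bp
  wrap: 6931 − 4117 + 636 = 3450 bp
Sorted largest to smallest: 3450, 1310, 961, 744, 466 bp.

3450, 1310, 961, 744, 466 bp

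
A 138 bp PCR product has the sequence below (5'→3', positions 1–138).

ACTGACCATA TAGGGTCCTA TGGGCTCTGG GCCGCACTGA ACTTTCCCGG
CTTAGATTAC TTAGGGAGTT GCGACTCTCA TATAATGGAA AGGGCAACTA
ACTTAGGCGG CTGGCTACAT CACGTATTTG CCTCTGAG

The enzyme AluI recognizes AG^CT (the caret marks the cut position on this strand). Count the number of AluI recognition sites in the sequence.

No occurrence of AGCT is present in the sequence.
AluI does not cut: 0 sites.

0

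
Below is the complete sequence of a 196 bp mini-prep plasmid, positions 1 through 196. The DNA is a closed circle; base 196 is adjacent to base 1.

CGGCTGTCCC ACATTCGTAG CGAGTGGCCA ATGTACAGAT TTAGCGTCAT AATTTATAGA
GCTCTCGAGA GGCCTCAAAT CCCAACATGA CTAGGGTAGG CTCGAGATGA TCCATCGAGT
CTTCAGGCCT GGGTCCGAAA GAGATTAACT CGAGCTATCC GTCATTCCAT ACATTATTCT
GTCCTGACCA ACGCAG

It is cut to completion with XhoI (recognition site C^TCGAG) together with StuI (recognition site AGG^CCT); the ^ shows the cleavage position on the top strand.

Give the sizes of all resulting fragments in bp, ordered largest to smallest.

XhoI sites (CTCGAG) start at positions 64, 101, 149.
XhoI cuts after the first base of each site, so after positions 64, 101, 149.
StuI sites (AGGCCT) start at positions 70, 125.
StuI cuts after base 3 of each site, so after positions 72, 127.
Combined cut positions: 64, 72, 101, 127, 149.
Circular molecule, 5 cuts → 5 fragments:
  65–72 → 8 bp
  73–101 → 29 bp
  102–127 → 26 bp
  128–149 → 22 bp
  150–196 then 1–64 → 47 + 64 = 111 bp
Sorted largest to smallest: 111, 29, 26, 22, 8 bp.

111, 29, 26, 22, 8 bp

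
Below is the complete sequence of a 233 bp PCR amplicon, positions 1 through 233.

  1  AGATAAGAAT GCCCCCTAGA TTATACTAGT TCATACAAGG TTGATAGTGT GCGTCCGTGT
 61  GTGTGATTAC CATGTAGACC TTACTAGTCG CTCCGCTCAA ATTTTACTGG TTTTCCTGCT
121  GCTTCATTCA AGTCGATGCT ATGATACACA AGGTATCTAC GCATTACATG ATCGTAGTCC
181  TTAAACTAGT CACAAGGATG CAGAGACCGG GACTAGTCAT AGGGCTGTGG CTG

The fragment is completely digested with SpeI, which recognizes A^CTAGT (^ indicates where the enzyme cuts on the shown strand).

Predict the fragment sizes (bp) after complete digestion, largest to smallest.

102, 58, 27, 25, 21 bp

SpeI sites (ACTAGT) start at positions 25, 83, 185, 212.
SpeI cuts after the first base of each site, so after positions 25, 83, 185, 212.
Linear molecule, 4 cuts → 5 fragments:
  1–25 → 25 bp
  26–83 → 58 bp
  84–185 → 102 bp
  186–212 → 27 bp
  213–233 → 21 bp
Sorted largest to smallest: 102, 58, 27, 25, 21 bp.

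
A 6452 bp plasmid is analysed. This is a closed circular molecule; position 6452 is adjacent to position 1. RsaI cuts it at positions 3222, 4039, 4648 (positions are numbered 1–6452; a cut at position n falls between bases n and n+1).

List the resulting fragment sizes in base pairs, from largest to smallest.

5026, 817, 609 bp

Circular molecule, 3 cuts → 3 fragments:
  4039 − 3222 = 817 bp
  4648 − 4039 = 609 bp
  wrap: 6452 − 4648 + 3222 = 5026 bp
Sorted largest to smallest: 5026, 817, 609 bp.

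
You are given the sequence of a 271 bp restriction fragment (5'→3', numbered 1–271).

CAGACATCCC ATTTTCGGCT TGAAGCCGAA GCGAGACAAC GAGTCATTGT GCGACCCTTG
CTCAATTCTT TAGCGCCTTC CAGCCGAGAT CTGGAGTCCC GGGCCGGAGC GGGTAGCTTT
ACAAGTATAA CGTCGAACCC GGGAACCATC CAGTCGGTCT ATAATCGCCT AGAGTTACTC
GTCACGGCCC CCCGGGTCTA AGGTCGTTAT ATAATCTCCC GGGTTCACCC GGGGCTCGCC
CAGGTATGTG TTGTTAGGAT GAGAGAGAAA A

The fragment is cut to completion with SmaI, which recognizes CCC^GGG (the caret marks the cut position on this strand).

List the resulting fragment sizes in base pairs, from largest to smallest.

SmaI sites (CCCGGG) start at positions 98, 138, 191, 218, 228.
SmaI cuts after base 3 of each site, so after positions 100, 140, 193, 220, 230.
Linear molecule, 5 cuts → 6 fragments:
  1–100 → 100 bp
  101–140 → 40 bp
  141–193 → 53 bp
  194–220 → 27 bp
  221–230 → 10 bp
  231–271 → 41 bp
Sorted largest to smallest: 100, 53, 41, 40, 27, 10 bp.

100, 53, 41, 40, 27, 10 bp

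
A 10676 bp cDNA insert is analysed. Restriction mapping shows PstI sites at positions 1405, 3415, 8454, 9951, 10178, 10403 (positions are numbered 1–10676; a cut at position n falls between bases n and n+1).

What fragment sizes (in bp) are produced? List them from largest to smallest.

Linear molecule, 6 cuts → 7 fragments:
  1405 − 0 = 1405 bp
  3415 − 1405 = 2010 bp
  8454 − 3415 = 5039 bp
  9951 − 8454 = 1497 bp
  10178 − 9951 = 227 bp
  10403 − 10178 = 225 bp
  10676 − 10403 = 273 bp
Sorted largest to smallest: 5039, 2010, 1497, 1405, 273, 227, 225 bp.

5039, 2010, 1497, 1405, 273, 227, 225 bp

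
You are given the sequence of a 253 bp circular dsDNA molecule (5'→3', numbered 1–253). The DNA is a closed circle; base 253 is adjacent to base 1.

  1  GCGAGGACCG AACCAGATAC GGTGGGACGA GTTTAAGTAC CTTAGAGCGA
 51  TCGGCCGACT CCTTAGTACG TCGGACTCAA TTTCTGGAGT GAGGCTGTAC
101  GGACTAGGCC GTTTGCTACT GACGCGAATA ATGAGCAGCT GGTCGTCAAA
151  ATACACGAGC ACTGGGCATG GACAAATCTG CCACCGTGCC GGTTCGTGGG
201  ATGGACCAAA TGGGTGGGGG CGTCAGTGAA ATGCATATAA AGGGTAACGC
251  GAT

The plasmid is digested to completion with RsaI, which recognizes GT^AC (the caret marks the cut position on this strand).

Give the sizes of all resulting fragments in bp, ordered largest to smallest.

RsaI sites (GTAC) start at positions 37, 66, 97.
RsaI cuts after base 2 of each site, so after positions 38, 67, 98.
Circular molecule, 3 cuts → 3 fragments:
  39–67 → 29 bp
  68–98 → 31 bp
  99–253 then 1–38 → 155 + 38 = 193 bp
Sorted largest to smallest: 193, 31, 29 bp.

193, 31, 29 bp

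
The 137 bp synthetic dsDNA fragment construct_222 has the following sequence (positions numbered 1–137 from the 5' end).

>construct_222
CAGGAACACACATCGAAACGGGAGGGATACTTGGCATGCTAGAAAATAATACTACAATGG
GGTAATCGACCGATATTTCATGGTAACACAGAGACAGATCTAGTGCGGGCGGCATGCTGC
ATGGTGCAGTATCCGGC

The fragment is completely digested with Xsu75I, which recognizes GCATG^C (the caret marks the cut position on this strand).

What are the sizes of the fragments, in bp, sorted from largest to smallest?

78, 38, 21 bp

Xsu75I sites (GCATGC) start at positions 34, 112.
Xsu75I cuts after base 5 of each site (before the last base), so after positions 38, 116.
Linear molecule, 2 cuts → 3 fragments:
  1–38 → 38 bp
  39–116 → 78 bp
  117–137 → 21 bp
Sorted largest to smallest: 78, 38, 21 bp.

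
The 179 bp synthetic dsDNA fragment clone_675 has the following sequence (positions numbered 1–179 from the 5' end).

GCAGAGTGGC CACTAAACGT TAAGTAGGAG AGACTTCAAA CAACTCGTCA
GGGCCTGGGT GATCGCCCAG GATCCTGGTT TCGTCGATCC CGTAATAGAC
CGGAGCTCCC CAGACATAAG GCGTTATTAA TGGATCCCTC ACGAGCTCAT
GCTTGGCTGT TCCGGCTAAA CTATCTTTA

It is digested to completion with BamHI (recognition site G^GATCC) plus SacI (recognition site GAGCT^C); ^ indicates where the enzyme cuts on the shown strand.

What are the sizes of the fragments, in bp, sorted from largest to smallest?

BamHI sites (GGATCC) start at positions 70, 132.
BamHI cuts after the first base of each site, so after positions 70, 132.
SacI sites (GAGCTC) start at positions 103, 143.
SacI cuts after base 5 of each site (before the last base), so after positions 107, 147.
Combined cut positions: 70, 107, 132, 147.
Linear molecule, 4 cuts → 5 fragments:
  1–70 → 70 bp
  71–107 → 37 bp
  108–132 → 25 bp
  133–147 → 15 bp
  148–179 → 32 bp
Sorted largest to smallest: 70, 37, 32, 25, 15 bp.

70, 37, 32, 25, 15 bp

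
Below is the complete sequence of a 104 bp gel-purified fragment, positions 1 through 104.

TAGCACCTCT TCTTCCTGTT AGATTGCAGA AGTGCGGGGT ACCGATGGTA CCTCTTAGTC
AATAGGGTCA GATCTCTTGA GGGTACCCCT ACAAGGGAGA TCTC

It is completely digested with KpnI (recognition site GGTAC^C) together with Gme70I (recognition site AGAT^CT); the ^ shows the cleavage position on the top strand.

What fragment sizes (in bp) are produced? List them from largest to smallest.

42, 22, 15, 13, 9, 3 bp

KpnI sites (GGTACC) start at positions 38, 47, 82.
KpnI cuts after base 5 of each site (before the last base), so after positions 42, 51, 86.
Gme70I sites (AGATCT) start at positions 70, 98.
Gme70I cuts after base 4 of each site, so after positions 73, 101.
Combined cut positions: 42, 51, 73, 86, 101.
Linear molecule, 5 cuts → 6 fragments:
  1–42 → 42 bp
  43–51 → 9 bp
  52–73 → 22 bp
  74–86 → 13 bp
  87–101 → 15 bp
  102–104 → 3 bp
Sorted largest to smallest: 42, 22, 15, 13, 9, 3 bp.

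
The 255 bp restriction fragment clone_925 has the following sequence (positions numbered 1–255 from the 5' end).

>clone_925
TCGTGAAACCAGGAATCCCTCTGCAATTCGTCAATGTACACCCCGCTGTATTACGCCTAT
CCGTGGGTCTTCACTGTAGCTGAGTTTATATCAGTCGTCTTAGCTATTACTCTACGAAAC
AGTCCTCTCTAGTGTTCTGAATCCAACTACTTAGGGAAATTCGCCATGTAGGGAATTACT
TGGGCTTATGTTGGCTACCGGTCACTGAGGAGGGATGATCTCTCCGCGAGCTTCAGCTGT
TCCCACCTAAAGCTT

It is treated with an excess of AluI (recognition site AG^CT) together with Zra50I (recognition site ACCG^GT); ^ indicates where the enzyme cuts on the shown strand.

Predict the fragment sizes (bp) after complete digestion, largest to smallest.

97, 79, 30, 24, 16, 6, 3 bp

AluI sites (AGCT) start at positions 78, 102, 229, 235, 251.
AluI cuts after base 2 of each site, so after positions 79, 103, 230, 236, 252.
The Zra50I site (ACCGGT) starts at position 197.
Zra50I cuts after base 4 of each site, so after position 200.
Combined cut positions: 79, 103, 200, 230, 236, 252.
Linear molecule, 6 cuts → 7 fragments:
  1–79 → 79 bp
  80–103 → 24 bp
  104–200 → 97 bp
  201–230 → 30 bp
  231–236 → 6 bp
  237–252 → 16 bp
  253–255 → 3 bp
Sorted largest to smallest: 97, 79, 30, 24, 16, 6, 3 bp.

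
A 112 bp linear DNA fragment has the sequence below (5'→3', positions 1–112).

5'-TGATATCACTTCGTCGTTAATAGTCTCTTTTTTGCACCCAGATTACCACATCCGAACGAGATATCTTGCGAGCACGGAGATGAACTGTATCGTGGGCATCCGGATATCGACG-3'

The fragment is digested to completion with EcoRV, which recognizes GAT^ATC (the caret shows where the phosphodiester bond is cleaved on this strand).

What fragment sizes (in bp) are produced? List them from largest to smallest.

EcoRV sites (GATATC) start at positions 2, 60, 103.
EcoRV cuts after base 3 of each site, so after positions 4, 62, 105.
Linear molecule, 3 cuts → 4 fragments:
  1–4 → 4 bp
  5–62 → 58 bp
  63–105 → 43 bp
  106–112 → 7 bp
Sorted largest to smallest: 58, 43, 7, 4 bp.

58, 43, 7, 4 bp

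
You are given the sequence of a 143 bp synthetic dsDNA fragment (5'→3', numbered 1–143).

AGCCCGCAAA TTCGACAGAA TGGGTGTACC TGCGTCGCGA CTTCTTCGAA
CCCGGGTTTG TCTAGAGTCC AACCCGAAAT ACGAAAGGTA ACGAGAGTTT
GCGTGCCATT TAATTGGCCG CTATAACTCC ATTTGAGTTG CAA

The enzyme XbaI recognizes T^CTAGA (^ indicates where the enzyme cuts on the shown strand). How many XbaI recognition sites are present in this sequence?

TCTAGA occurs starting at position 61.
XbaI cuts at 1 site.

1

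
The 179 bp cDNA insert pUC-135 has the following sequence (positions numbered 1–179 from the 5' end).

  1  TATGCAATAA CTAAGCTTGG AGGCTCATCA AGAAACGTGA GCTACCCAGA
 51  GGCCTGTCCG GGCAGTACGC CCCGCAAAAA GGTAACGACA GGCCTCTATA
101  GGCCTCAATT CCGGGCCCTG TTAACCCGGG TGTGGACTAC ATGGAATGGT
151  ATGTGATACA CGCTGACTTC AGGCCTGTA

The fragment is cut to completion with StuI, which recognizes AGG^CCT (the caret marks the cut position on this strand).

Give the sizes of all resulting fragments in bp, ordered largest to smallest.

StuI sites (AGGCCT) start at positions 50, 90, 100, 171.
StuI cuts after base 3 of each site, so after positions 52, 92, 102, 173.
Linear molecule, 4 cuts → 5 fragments:
  1–52 → 52 bp
  53–92 → 40 bp
  93–102 → 10 bp
  103–173 → 71 bp
  174–179 → 6 bp
Sorted largest to smallest: 71, 52, 40, 10, 6 bp.

71, 52, 40, 10, 6 bp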